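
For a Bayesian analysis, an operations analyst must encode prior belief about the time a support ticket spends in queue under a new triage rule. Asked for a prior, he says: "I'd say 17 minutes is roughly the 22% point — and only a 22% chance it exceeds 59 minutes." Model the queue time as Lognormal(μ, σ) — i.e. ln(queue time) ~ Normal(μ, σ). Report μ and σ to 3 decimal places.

If T ~ Lognormal(μ,σ) then ln T ~ Normal(μ,σ), so the p-quantile of ln T is μ + z_p·σ.
ln(17) = 2.833 and ln(59) = 4.078; z_{0.22} = -0.7722, z_{0.78} = 0.7722.
σ = (4.078 − 2.833)/(0.7722 − (-0.7722)) = 0.806.
μ = 2.833 − (-0.7722)·0.806 = 3.455.

μ ≈ 3.455, σ ≈ 0.806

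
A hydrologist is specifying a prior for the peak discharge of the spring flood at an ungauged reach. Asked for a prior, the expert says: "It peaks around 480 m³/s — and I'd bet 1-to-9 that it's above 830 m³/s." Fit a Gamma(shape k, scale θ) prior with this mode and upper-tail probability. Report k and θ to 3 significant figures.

k ≈ 7.32, θ ≈ 75.9

Gamma(k,θ) with k>1 has mode (k−1)θ, so θ = 480/(k−1).
Need P(X < 830) = 0.9 with θ tied to k this way. Start at k = 2, θ = 480: P(X<830) ≈ 0.516.
Too low — raise k to concentrate. Iterating converges to k ≈ 7.32.
Then θ = 480/(7.32−1) ≈ 75.9.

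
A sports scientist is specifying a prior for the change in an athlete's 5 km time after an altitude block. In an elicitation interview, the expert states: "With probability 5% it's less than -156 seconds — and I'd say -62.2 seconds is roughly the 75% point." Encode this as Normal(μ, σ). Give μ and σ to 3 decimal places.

The p-quantile of Normal(μ,σ) is μ + z_p·σ, with z_{0.05} = -1.645 and z_{0.75} = 0.6745.
Eliminate σ: μ = (z₂·x₁ − z₁·x₂)/(z₂ − z₁) = (0.6745·-156 − (-1.645)·-62.2)/2.319 = -89.478.
Then σ = (x₂ − x₁)/(z₂ − z₁) = (-62.2 − -156)/2.319 = 40.442.

μ = -89.478, σ = 40.442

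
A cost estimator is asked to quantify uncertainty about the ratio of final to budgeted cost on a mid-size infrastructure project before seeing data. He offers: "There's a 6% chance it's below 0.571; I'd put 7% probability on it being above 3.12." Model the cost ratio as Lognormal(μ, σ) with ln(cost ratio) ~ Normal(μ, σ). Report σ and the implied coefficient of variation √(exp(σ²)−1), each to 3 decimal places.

σ ≈ 0.560, CV ≈ 0.607

If T ~ Lognormal(μ,σ) then ln T ~ Normal(μ,σ), so the p-quantile of ln T is μ + z_p·σ.
ln(0.571) = -0.5604 and ln(3.12) = 1.138; z_{0.06} = -1.555, z_{0.93} = 1.476.
σ = (1.138 − -0.5604)/(1.476 − (-1.555)) = 0.560.
μ = -0.5604 − (-1.555)·0.560 = 0.311.
CV = √(exp(σ²)−1) = √(exp(0.3140)−1) = 0.607.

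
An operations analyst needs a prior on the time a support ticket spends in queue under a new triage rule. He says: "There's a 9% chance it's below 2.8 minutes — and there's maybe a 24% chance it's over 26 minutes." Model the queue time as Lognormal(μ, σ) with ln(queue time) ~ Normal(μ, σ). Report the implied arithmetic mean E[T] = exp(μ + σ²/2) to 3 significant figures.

E[T] ≈ 21.8 minutes

If T ~ Lognormal(μ,σ) then ln T ~ Normal(μ,σ), so the p-quantile of ln T is μ + z_p·σ.
ln(2.8) = 1.03 and ln(26) = 3.258; z_{0.09} = -1.341, z_{0.76} = 0.7063.
σ = (3.258 − 1.03)/(0.7063 − (-1.341)) = 1.089.
μ = 1.03 − (-1.341)·1.089 = 2.489.
E[T] = exp(μ + σ²/2) = exp(2.489 + 0.5926) = 21.8 minutes.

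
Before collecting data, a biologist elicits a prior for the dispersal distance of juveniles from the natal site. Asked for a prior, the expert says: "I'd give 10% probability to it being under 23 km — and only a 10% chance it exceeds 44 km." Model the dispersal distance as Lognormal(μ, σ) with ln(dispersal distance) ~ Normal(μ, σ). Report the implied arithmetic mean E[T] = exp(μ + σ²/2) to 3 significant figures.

If T ~ Lognormal(μ,σ) then ln T ~ Normal(μ,σ), so the p-quantile of ln T is μ + z_p·σ.
ln(23) = 3.135 and ln(44) = 3.784; z_{0.1} = -1.282, z_{0.9} = 1.282.
σ = (3.784 − 3.135)/(1.282 − (-1.282)) = 0.253.
μ = 3.135 − (-1.282)·0.253 = 3.460.
E[T] = exp(μ + σ²/2) = exp(3.460 + 0.0320) = 32.8 km.

E[T] ≈ 32.8 km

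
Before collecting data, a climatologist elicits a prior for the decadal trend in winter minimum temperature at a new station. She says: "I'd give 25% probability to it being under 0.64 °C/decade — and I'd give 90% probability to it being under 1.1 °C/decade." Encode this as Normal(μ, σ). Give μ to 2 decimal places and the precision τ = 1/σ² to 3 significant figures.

The p-quantile of Normal(μ,σ) is μ + z_p·σ, with z_{0.25} = -0.6745 and z_{0.9} = 1.282.
Eliminate σ: μ = (z₂·x₁ − z₁·x₂)/(z₂ − z₁) = (1.282·0.64 − (-0.6745)·1.1)/1.956 = 0.80.
Then σ = (x₂ − x₁)/(z₂ − z₁) = (1.1 − 0.64)/1.956 = 0.24.
Precision τ = 1/σ² = 1/0.2352² = 18.1.

μ = 0.80, τ = 18.1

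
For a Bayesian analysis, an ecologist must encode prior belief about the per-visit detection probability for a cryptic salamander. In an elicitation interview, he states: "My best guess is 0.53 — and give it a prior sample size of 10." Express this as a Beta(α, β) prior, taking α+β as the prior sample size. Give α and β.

α = 5.3, β = 4.7

Under the effective-sample-size interpretation, Beta(α, β) has prior mean α/(α+β) and prior sample size α+β.
So α+β = 10 and α/(α+β) = 0.53, giving α = 0.53·10 = 5.3 and β = 10 − 5.3 = 4.7.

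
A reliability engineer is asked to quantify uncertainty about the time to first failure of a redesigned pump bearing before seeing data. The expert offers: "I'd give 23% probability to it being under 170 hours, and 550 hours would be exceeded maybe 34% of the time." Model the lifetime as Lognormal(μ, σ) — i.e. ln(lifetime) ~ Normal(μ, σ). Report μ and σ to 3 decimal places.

μ ≈ 5.889, σ ≈ 1.020

If T ~ Lognormal(μ,σ) then ln T ~ Normal(μ,σ), so the p-quantile of ln T is μ + z_p·σ.
ln(170) = 5.136 and ln(550) = 6.31; z_{0.23} = -0.7388, z_{0.66} = 0.4125.
σ = (6.31 − 5.136)/(0.4125 − (-0.7388)) = 1.020.
μ = 5.136 − (-0.7388)·1.020 = 5.889.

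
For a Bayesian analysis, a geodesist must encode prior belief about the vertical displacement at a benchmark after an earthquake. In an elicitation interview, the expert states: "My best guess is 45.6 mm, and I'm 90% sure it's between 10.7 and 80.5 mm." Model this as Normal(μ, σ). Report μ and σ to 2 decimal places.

A symmetric 90% interval runs μ ± z·σ with z = 1.645.
Half-width = 34.9, so σ = 34.9/1.645 = 21.22.
μ is the stated best guess, 45.60.

μ = 45.60, σ = 21.22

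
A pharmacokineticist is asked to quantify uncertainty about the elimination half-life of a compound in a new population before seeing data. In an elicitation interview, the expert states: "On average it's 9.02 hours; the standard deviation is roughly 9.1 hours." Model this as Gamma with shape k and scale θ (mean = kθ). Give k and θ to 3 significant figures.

For Gamma(k, scale θ): mean = kθ, variance = kθ², so CV = 1/√k.
CV = SD/mean = 9.1/9.02 = 1.009, hence k = 1/CV² = 0.982.
Then θ = mean/k = 9.02/0.982 = 9.18.

k ≈ 0.982, θ ≈ 9.18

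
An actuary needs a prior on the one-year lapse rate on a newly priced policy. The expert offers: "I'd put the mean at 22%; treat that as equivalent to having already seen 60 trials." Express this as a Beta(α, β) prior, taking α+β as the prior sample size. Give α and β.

α = 13.2, β = 46.8

Under the effective-sample-size interpretation, Beta(α, β) has prior mean α/(α+β) and prior sample size α+β.
So α+β = 60 and α/(α+β) = 0.22, giving α = 0.22·60 = 13.2 and β = 60 − 13.2 = 46.8.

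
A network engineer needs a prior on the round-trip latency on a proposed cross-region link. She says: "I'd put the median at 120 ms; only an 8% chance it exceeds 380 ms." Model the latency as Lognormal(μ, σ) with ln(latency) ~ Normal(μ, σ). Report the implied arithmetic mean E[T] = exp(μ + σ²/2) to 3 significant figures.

E[T] ≈ 168 ms

If T ~ Lognormal(μ,σ) then ln T ~ Normal(μ,σ), so the p-quantile of ln T is μ + z_p·σ.
ln(120) = 4.787 and ln(380) = 5.94; z_{0.5} = 0, z_{0.92} = 1.405.
σ = (5.94 − 4.787)/(1.405 − (0)) = 0.820.
μ = 4.787 − (0)·0.820 = 4.787.
E[T] = exp(μ + σ²/2) = exp(4.787 + 0.3365) = 168 ms.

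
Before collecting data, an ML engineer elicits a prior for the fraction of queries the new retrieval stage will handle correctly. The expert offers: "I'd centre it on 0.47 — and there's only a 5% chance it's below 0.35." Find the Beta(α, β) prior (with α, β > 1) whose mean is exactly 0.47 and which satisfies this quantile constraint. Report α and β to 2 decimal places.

With mean 0.47 fixed, write α = 0.47s, β = 0.53s where s = α+β.
Need P(θ < 0.35) = 0.05 under Beta(0.47s, 0.53s). Normal approximation: (q−m)/√(m(1−m)/s) ≈ z_{0.05} = -1.64, so s ≈ 0.47·0.53·(-1.64)²/(0.35−0.47)² = 46.8.
At s = 46.8: P(θ<0.35) ≈ 0.047. Adjusting to match 0.05 gives s ≈ 45.34.
So α = 0.47·45.34 ≈ 21.31, β = 0.53·45.34 ≈ 24.03.

α ≈ 21.31, β ≈ 24.03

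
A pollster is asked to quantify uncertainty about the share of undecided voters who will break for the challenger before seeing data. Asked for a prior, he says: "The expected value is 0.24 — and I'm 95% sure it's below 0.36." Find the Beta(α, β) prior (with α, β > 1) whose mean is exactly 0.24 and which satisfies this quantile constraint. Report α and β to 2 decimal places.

With mean 0.24 fixed, write α = 0.24s, β = 0.76s where s = α+β.
Need P(θ < 0.36) = 0.95 under Beta(0.24s, 0.76s). Normal approximation: (q−m)/√(m(1−m)/s) ≈ z_{0.95} = 1.64, so s ≈ 0.24·0.76·(1.64)²/(0.36−0.24)² = 34.3.
At s = 34.3: P(θ<0.36) ≈ 0.941. Adjusting to match 0.95 gives s ≈ 38.01.
So α = 0.24·38.01 ≈ 9.12, β = 0.76·38.01 ≈ 28.89.

α ≈ 9.12, β ≈ 28.89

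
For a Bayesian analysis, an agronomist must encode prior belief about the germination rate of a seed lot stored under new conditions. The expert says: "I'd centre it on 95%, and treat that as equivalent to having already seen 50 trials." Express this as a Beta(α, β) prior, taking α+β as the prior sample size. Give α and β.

α = 47.5, β = 2.5

Under the effective-sample-size interpretation, Beta(α, β) has prior mean α/(α+β) and prior sample size α+β.
So α+β = 50 and α/(α+β) = 0.95, giving α = 0.95·50 = 47.5 and β = 50 − 47.5 = 2.5.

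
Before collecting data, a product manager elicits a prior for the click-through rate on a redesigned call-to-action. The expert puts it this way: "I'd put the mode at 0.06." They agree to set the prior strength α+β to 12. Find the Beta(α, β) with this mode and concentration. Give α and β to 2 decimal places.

α = 1.60, β = 10.40

For α,β > 1 the Beta mode is (α−1)/(α+β−2). With α+β = 12, the mode is (α−1)/10.
Set (α−1)/10 = 0.06 → α = 1 + 0.06·10 = 1.60.
β = 12 − α = 10.40.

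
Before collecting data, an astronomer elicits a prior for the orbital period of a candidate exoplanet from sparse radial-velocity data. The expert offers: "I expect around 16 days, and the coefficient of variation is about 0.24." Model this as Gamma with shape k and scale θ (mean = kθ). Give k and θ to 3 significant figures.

For Gamma(k, scale θ): mean = kθ, variance = kθ², so CV = 1/√k.
CV = 0.24, hence k = 1/CV² = 17.4.
Then θ = mean/k = 16/17.4 = 0.922.

k ≈ 17.4, θ ≈ 0.922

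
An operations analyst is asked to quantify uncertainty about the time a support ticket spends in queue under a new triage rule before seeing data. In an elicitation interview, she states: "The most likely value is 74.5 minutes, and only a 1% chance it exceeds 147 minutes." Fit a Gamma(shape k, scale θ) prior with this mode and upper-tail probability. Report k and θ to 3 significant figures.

Gamma(k,θ) with k>1 has mode (k−1)θ, so θ = 74.5/(k−1).
Need P(X < 147) = 0.99 with θ tied to k this way. Start at k = 2, θ = 74.5: P(X<147) ≈ 0.587.
Too low — raise k to concentrate. Iterating converges to k ≈ 11.7.
Then θ = 74.5/(11.7−1) ≈ 6.99.

k ≈ 11.7, θ ≈ 6.99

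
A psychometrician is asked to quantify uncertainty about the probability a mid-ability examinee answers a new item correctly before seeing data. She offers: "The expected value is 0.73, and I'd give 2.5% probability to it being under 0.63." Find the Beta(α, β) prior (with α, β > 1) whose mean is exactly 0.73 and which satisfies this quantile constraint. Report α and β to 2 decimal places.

With mean 0.73 fixed, write α = 0.73s, β = 0.27s where s = α+β.
Need P(θ < 0.63) = 0.025 under Beta(0.73s, 0.27s). Normal approximation: (q−m)/√(m(1−m)/s) ≈ z_{0.025} = -1.96, so s ≈ 0.73·0.27·(-1.96)²/(0.63−0.73)² = 75.7.
At s = 75.7: P(θ<0.63) ≈ 0.030. Adjusting to match 0.025 gives s ≈ 82.74.
So α = 0.73·82.74 ≈ 60.40, β = 0.27·82.74 ≈ 22.34.

α ≈ 60.40, β ≈ 22.34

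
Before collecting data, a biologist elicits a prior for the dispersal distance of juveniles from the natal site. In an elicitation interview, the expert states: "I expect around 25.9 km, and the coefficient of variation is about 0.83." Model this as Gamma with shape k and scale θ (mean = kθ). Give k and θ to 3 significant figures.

For Gamma(k, scale θ): mean = kθ, variance = kθ², so CV = 1/√k.
CV = 0.83, hence k = 1/CV² = 1.45.
Then θ = mean/k = 25.9/1.45 = 17.8.

k ≈ 1.45, θ ≈ 17.8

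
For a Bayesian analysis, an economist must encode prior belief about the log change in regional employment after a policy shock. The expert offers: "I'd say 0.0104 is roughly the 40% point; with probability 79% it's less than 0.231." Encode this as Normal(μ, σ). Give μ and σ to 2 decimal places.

μ = 0.06, σ = 0.21

The p-quantile of Normal(μ,σ) is μ + z_p·σ, with z_{0.4} = -0.2533 and z_{0.79} = 0.8064.
Eliminate σ: μ = (z₂·x₁ − z₁·x₂)/(z₂ − z₁) = (0.8064·0.0104 − (-0.2533)·0.231)/1.06 = 0.06.
Then σ = (x₂ − x₁)/(z₂ − z₁) = (0.231 − 0.0104)/1.06 = 0.21.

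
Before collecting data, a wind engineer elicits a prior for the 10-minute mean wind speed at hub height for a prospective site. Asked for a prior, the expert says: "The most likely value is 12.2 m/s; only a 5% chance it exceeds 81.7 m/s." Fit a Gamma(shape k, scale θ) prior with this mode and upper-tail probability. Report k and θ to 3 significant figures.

Gamma(k,θ) with k>1 has mode (k−1)θ, so θ = 12.2/(k−1).
Need P(X < 81.7) = 0.95 with θ tied to k this way. Start at k = 2, θ = 12.2: P(X<81.7) ≈ 0.990.
Too high — lower k to spread out. Iterating converges to k ≈ 1.61.
Then θ = 12.2/(1.61−1) ≈ 19.9.

k ≈ 1.61, θ ≈ 19.9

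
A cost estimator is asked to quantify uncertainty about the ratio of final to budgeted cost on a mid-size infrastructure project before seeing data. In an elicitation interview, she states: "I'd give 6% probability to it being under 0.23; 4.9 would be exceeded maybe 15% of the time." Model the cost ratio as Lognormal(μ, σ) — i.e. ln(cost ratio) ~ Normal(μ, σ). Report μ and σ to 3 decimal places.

μ ≈ 0.366, σ ≈ 1.180

If T ~ Lognormal(μ,σ) then ln T ~ Normal(μ,σ), so the p-quantile of ln T is μ + z_p·σ.
ln(0.23) = -1.47 and ln(4.9) = 1.589; z_{0.06} = -1.555, z_{0.85} = 1.036.
σ = (1.589 − -1.47)/(1.036 − (-1.555)) = 1.180.
μ = -1.47 − (-1.555)·1.180 = 0.366.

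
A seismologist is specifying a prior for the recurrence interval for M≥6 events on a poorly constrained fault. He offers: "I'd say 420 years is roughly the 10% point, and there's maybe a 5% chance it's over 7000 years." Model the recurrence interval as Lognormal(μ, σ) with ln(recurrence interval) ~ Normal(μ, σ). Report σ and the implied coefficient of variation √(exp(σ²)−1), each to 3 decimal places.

If T ~ Lognormal(μ,σ) then ln T ~ Normal(μ,σ), so the p-quantile of ln T is μ + z_p·σ.
ln(420) = 6.04 and ln(7000) = 8.854; z_{0.1} = -1.282, z_{0.95} = 1.645.
σ = (8.854 − 6.04)/(1.645 − (-1.282)) = 0.961.
μ = 6.04 − (-1.282)·0.961 = 7.272.
CV = √(exp(σ²)−1) = √(exp(0.9243)−1) = 1.233.

σ ≈ 0.961, CV ≈ 1.233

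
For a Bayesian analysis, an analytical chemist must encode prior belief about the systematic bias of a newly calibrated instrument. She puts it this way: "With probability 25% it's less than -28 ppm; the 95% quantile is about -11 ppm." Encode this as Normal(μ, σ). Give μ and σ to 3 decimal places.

For Normal(μ,σ), the p-quantile is μ + z_p·σ. Here z_{0.25} = -0.6745, z_{0.95} = 1.645.
So -28 = μ − 0.6745σ and -11 = μ + 1.645σ.
Subtracting: σ = (-11 − -28)/(1.645 − (-0.6745)) = 7.330.
Then μ = -28 − (-0.6745)·7.330 = -23.056.

μ = -23.056, σ = 7.330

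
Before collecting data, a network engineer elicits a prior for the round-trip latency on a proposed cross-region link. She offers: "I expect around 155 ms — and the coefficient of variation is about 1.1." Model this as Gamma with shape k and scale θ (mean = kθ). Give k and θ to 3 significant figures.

k ≈ 0.826, θ ≈ 188

For Gamma(k, scale θ): mean = kθ, variance = kθ², so CV = 1/√k.
CV = 1.1, hence k = 1/CV² = 0.826.
Then θ = mean/k = 155/0.826 = 188.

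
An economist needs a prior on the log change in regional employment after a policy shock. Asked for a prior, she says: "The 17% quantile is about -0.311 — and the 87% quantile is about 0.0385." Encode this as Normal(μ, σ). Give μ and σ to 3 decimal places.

The p-quantile of Normal(μ,σ) is μ + z_p·σ, with z_{0.17} = -0.9542 and z_{0.87} = 1.126.
Eliminate σ: μ = (z₂·x₁ − z₁·x₂)/(z₂ − z₁) = (1.126·-0.311 − (-0.9542)·0.0385)/2.081 = -0.151.
Then σ = (x₂ − x₁)/(z₂ − z₁) = (0.0385 − -0.311)/2.081 = 0.168.

μ = -0.151, σ = 0.168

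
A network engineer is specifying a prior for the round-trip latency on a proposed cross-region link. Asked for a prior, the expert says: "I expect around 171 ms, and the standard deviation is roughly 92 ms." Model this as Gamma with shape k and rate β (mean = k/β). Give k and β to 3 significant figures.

k ≈ 3.45, β ≈ 0.0202

For Gamma(k, rate β): mean = k/β, variance = k/β², so CV = 1/√k.
CV = SD/mean = 92/171 = 0.538, hence k = 1/CV² = 3.45.
Then β = k/mean = 3.45/171 = 0.0202.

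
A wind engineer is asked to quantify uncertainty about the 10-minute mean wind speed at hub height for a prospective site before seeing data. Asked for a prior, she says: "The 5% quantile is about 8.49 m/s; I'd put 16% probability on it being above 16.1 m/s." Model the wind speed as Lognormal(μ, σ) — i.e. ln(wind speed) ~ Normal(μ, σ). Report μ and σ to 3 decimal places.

If T ~ Lognormal(μ,σ) then ln T ~ Normal(μ,σ), so the p-quantile of ln T is μ + z_p·σ.
ln(8.49) = 2.139 and ln(16.1) = 2.779; z_{0.05} = -1.645, z_{0.84} = 0.9945.
σ = (2.779 − 2.139)/(0.9945 − (-1.645)) = 0.242.
μ = 2.139 − (-1.645)·0.242 = 2.538.

μ ≈ 2.538, σ ≈ 0.242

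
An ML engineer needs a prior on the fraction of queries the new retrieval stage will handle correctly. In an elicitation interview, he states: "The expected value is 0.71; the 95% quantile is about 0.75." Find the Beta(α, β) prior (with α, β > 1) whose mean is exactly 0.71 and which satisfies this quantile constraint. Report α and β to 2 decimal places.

α ≈ 237.86, β ≈ 97.15

With mean 0.71 fixed, write α = 0.71s, β = 0.29s where s = α+β.
Need P(θ < 0.75) = 0.95 under Beta(0.71s, 0.29s). Normal approximation: (q−m)/√(m(1−m)/s) ≈ z_{0.95} = 1.64, so s ≈ 0.71·0.29·(1.64)²/(0.75−0.71)² = 348.2.
At s = 348.2: P(θ<0.75) ≈ 0.953. Adjusting to match 0.95 gives s ≈ 335.01.
So α = 0.71·335.01 ≈ 237.86, β = 0.29·335.01 ≈ 97.15.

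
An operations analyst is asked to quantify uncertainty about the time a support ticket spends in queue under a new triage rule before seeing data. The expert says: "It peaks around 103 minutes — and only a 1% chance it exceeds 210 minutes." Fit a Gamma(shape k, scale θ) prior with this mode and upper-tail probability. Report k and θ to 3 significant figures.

Gamma(k,θ) with k>1 has mode (k−1)θ, so θ = 103/(k−1).
Need P(X < 210) = 0.99 with θ tied to k this way. Start at k = 2, θ = 103: P(X<210) ≈ 0.604.
Too low — raise k to concentrate. Iterating converges to k ≈ 10.6.
Then θ = 103/(10.6−1) ≈ 10.7.

k ≈ 10.6, θ ≈ 10.7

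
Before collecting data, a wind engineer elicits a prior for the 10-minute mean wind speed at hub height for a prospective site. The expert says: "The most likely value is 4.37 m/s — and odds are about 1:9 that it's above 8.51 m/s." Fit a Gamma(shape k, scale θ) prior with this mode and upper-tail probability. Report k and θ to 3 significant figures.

Gamma(k,θ) with k>1 has mode (k−1)θ, so θ = 4.37/(k−1).
Need P(X < 8.51) = 0.9 with θ tied to k this way. Start at k = 2, θ = 4.37: P(X<8.51) ≈ 0.580.
Too low — raise k to concentrate. Iterating converges to k ≈ 5.31.
Then θ = 4.37/(5.31−1) ≈ 1.01.

k ≈ 5.31, θ ≈ 1.01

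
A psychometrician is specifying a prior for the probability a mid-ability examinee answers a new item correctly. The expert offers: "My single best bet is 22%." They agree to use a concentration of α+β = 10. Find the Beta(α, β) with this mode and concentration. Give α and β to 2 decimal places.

For α,β > 1 the Beta mode is (α−1)/(α+β−2). With α+β = 10, the mode is (α−1)/8.
Set (α−1)/8 = 0.22 → α = 1 + 0.22·8 = 2.76.
β = 10 − α = 7.24.

α = 2.76, β = 7.24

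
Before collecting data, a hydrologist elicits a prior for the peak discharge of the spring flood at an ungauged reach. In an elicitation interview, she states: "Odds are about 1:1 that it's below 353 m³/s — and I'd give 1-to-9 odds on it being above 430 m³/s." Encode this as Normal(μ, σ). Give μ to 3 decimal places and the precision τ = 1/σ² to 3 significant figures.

For Normal(μ,σ), the p-quantile is μ + z_p·σ. Here z_{0.5} = 0, z_{0.9} = 1.282.
So 353 = μ + 0σ and 430 = μ + 1.282σ.
Subtracting: σ = (430 − 353)/(1.282 − (0)) = 60.083.
Then μ = 353 − (0)·60.083 = 353.000.
Precision τ = 1/σ² = 1/60.08² = 0.000277.

μ = 353.000, τ = 0.000277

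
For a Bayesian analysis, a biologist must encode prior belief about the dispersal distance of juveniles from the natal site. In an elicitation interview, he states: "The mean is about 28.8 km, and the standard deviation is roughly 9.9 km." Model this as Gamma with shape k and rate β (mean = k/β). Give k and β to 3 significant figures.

For Gamma(k, rate β): mean = k/β, variance = k/β², so CV = 1/√k.
CV = SD/mean = 9.9/28.8 = 0.3438, hence k = 1/CV² = 8.46.
Then β = k/mean = 8.46/28.8 = 0.294.

k ≈ 8.46, β ≈ 0.294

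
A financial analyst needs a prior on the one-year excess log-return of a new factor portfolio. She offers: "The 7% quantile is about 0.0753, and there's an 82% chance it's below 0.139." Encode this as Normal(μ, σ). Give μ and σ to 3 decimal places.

The p-quantile of Normal(μ,σ) is μ + z_p·σ, with z_{0.07} = -1.476 and z_{0.82} = 0.9154.
Eliminate σ: μ = (z₂·x₁ − z₁·x₂)/(z₂ − z₁) = (0.9154·0.0753 − (-1.476)·0.139)/2.391 = 0.115.
Then σ = (x₂ − x₁)/(z₂ − z₁) = (0.139 − 0.0753)/2.391 = 0.027.

μ = 0.115, σ = 0.027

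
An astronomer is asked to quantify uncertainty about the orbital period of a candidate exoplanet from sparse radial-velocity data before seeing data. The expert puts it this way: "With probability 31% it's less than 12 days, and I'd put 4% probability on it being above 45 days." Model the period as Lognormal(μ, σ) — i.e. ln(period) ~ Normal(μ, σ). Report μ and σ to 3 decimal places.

μ ≈ 2.777, σ ≈ 0.588

If T ~ Lognormal(μ,σ) then ln T ~ Normal(μ,σ), so the p-quantile of ln T is μ + z_p·σ.
ln(12) = 2.485 and ln(45) = 3.807; z_{0.31} = -0.4959, z_{0.96} = 1.751.
σ = (3.807 − 2.485)/(1.751 − (-0.4959)) = 0.588.
μ = 2.485 − (-0.4959)·0.588 = 2.777.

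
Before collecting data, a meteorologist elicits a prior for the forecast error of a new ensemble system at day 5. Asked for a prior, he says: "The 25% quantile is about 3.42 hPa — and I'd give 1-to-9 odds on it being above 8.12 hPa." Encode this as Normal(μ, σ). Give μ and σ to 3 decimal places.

The p-quantile of Normal(μ,σ) is μ + z_p·σ, with z_{0.25} = -0.6745 and z_{0.9} = 1.282.
Eliminate σ: μ = (z₂·x₁ − z₁·x₂)/(z₂ − z₁) = (1.282·3.42 − (-0.6745)·8.12)/1.956 = 5.041.
Then σ = (x₂ − x₁)/(z₂ − z₁) = (8.12 − 3.42)/1.956 = 2.403.

μ = 5.041, σ = 2.403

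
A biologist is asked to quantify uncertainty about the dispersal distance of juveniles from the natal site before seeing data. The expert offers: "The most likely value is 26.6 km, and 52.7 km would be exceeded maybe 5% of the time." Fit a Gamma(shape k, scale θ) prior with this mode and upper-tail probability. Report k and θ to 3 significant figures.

Gamma(k,θ) with k>1 has mode (k−1)θ, so θ = 26.6/(k−1).
Need P(X < 52.7) = 0.95 with θ tied to k this way. Start at k = 2, θ = 26.6: P(X<52.7) ≈ 0.589.
Too low — raise k to concentrate. Iterating converges to k ≈ 6.93.
Then θ = 26.6/(6.93−1) ≈ 4.48.

k ≈ 6.93, θ ≈ 4.48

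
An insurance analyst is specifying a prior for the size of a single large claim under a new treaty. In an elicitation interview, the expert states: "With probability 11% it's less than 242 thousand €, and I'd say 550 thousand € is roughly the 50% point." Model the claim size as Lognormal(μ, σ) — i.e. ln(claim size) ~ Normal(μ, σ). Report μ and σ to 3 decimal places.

If T ~ Lognormal(μ,σ) then ln T ~ Normal(μ,σ), so the p-quantile of ln T is μ + z_p·σ.
ln(242) = 5.489 and ln(550) = 6.31; z_{0.11} = -1.227, z_{0.5} = 0.
σ = (6.31 − 5.489)/(0 − (-1.227)) = 0.669.
μ = 5.489 − (-1.227)·0.669 = 6.310.

μ ≈ 6.310, σ ≈ 0.669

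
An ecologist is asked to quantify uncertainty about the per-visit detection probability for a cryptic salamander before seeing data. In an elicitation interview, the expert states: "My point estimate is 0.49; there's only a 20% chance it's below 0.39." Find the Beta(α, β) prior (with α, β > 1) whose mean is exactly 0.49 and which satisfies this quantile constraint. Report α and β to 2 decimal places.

α ≈ 8.76, β ≈ 9.11

With mean 0.49 fixed, write α = 0.49s, β = 0.51s where s = α+β.
Need P(θ < 0.39) = 0.2 under Beta(0.49s, 0.51s). Normal approximation: (q−m)/√(m(1−m)/s) ≈ z_{0.2} = -0.842, so s ≈ 0.49·0.51·(-0.842)²/(0.39−0.49)² = 17.7.
At s = 17.7: P(θ<0.39) ≈ 0.201. Adjusting to match 0.2 gives s ≈ 17.87.
So α = 0.49·17.87 ≈ 8.76, β = 0.51·17.87 ≈ 9.11.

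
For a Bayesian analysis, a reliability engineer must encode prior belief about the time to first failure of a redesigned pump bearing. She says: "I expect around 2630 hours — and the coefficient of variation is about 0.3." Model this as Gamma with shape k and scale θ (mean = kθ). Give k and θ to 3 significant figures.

For Gamma(k, scale θ): mean = kθ, variance = kθ², so CV = 1/√k.
CV = 0.3, hence k = 1/CV² = 11.1.
Then θ = mean/k = 2630/11.1 = 237.

k ≈ 11.1, θ ≈ 237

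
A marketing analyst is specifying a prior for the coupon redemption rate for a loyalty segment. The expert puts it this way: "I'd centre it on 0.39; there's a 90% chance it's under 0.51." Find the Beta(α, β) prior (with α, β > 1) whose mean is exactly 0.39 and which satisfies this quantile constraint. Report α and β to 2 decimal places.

α ≈ 10.75, β ≈ 16.82

With mean 0.39 fixed, write α = 0.39s, β = 0.61s where s = α+β.
Need P(θ < 0.51) = 0.9 under Beta(0.39s, 0.61s). Normal approximation: (q−m)/√(m(1−m)/s) ≈ z_{0.9} = 1.28, so s ≈ 0.39·0.61·(1.28)²/(0.51−0.39)² = 27.1.
At s = 27.1: P(θ<0.51) ≈ 0.898. Adjusting to match 0.9 gives s ≈ 27.57.
So α = 0.39·27.57 ≈ 10.75, β = 0.61·27.57 ≈ 16.82.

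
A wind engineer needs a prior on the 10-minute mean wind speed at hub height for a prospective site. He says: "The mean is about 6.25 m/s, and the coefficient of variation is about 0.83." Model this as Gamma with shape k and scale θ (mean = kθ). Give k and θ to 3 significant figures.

For Gamma(k, scale θ): mean = kθ, variance = kθ², so CV = 1/√k.
CV = 0.83, hence k = 1/CV² = 1.45.
Then θ = mean/k = 6.25/1.45 = 4.31.

k ≈ 1.45, θ ≈ 4.31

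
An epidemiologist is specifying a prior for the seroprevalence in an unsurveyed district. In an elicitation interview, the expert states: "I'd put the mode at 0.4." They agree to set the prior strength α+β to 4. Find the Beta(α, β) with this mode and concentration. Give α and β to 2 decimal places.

α = 1.80, β = 2.20

For α,β > 1 the Beta mode is (α−1)/(α+β−2). With α+β = 4, the mode is (α−1)/2.
Set (α−1)/2 = 0.4 → α = 1 + 0.4·2 = 1.80.
β = 4 − α = 2.20.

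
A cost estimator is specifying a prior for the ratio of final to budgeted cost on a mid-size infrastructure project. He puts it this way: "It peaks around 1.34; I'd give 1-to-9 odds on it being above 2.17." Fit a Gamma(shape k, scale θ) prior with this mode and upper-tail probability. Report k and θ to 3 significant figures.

k ≈ 9.1, θ ≈ 0.165

Gamma(k,θ) with k>1 has mode (k−1)θ, so θ = 1.34/(k−1).
Need P(X < 2.17) = 0.9 with θ tied to k this way. Start at k = 2, θ = 1.34: P(X<2.17) ≈ 0.481.
Too low — raise k to concentrate. Iterating converges to k ≈ 9.1.
Then θ = 1.34/(9.1−1) ≈ 0.165.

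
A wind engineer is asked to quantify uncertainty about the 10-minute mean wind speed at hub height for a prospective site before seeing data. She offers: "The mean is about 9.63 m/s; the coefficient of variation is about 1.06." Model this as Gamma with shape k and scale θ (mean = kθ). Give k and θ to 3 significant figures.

For Gamma(k, scale θ): mean = kθ, variance = kθ², so CV = 1/√k.
CV = 1.06, hence k = 1/CV² = 0.89.
Then θ = mean/k = 9.63/0.89 = 10.8.

k ≈ 0.89, θ ≈ 10.8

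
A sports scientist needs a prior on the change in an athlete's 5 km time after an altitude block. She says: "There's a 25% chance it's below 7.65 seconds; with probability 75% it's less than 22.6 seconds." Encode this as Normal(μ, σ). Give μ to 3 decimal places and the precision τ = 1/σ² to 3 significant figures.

μ = 15.125, τ = 0.00814

The p-quantile of Normal(μ,σ) is μ + z_p·σ, with z_{0.25} = -0.6745 and z_{0.75} = 0.6745.
Eliminate σ: μ = (z₂·x₁ − z₁·x₂)/(z₂ − z₁) = (0.6745·7.65 − (-0.6745)·22.6)/1.349 = 15.125.
Then σ = (x₂ − x₁)/(z₂ − z₁) = (22.6 − 7.65)/1.349 = 11.082.
Precision τ = 1/σ² = 1/11.08² = 0.00814.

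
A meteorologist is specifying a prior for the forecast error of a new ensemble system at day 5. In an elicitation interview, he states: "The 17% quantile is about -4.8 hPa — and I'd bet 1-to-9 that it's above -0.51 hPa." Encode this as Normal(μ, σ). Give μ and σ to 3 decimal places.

For Normal(μ,σ), the p-quantile is μ + z_p·σ. Here z_{0.17} = -0.9542, z_{0.9} = 1.282.
So -4.8 = μ − 0.9542σ and -0.51 = μ + 1.282σ.
Subtracting: σ = (-0.51 − -4.8)/(1.282 − (-0.9542)) = 1.919.
Then μ = -4.8 − (-0.9542)·1.919 = -2.969.

μ = -2.969, σ = 1.919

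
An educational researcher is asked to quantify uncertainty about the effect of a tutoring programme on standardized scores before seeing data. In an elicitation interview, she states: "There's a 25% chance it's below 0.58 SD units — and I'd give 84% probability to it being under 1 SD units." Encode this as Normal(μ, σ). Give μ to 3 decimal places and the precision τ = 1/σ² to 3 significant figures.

For Normal(μ,σ), the p-quantile is μ + z_p·σ. Here z_{0.25} = -0.6745, z_{0.84} = 0.9945.
So 0.58 = μ − 0.6745σ and 1 = μ + 0.9945σ.
Subtracting: σ = (1 − 0.58)/(0.9945 − (-0.6745)) = 0.252.
Then μ = 0.58 − (-0.6745)·0.252 = 0.750.
Precision τ = 1/σ² = 1/0.2517² = 15.8.

μ = 0.750, τ = 15.8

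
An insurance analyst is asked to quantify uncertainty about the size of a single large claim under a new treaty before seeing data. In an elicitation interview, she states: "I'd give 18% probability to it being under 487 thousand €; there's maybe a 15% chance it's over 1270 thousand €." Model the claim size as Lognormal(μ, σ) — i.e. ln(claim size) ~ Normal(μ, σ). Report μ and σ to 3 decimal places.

If T ~ Lognormal(μ,σ) then ln T ~ Normal(μ,σ), so the p-quantile of ln T is μ + z_p·σ.
ln(487) = 6.188 and ln(1270) = 7.147; z_{0.18} = -0.9154, z_{0.85} = 1.036.
σ = (7.147 − 6.188)/(1.036 − (-0.9154)) = 0.491.
μ = 6.188 − (-0.9154)·0.491 = 6.638.

μ ≈ 6.638, σ ≈ 0.491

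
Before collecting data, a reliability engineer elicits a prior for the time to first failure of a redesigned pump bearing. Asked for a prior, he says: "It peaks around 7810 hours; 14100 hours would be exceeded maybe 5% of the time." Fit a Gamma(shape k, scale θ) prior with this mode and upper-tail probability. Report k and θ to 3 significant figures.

k ≈ 8.98, θ ≈ 978

Gamma(k,θ) with k>1 has mode (k−1)θ, so θ = 7810/(k−1).
Need P(X < 14100) = 0.95 with θ tied to k this way. Start at k = 2, θ = 7810: P(X<14100) ≈ 0.539.
Too low — raise k to concentrate. Iterating converges to k ≈ 8.98.
Then θ = 7810/(8.98−1) ≈ 978.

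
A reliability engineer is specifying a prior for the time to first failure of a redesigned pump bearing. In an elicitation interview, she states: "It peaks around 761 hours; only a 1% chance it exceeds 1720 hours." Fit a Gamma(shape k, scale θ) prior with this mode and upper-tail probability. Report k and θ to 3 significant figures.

k ≈ 8.21, θ ≈ 106

Gamma(k,θ) with k>1 has mode (k−1)θ, so θ = 761/(k−1).
Need P(X < 1720) = 0.99 with θ tied to k this way. Start at k = 2, θ = 761: P(X<1720) ≈ 0.660.
Too low — raise k to concentrate. Iterating converges to k ≈ 8.21.
Then θ = 761/(8.21−1) ≈ 106.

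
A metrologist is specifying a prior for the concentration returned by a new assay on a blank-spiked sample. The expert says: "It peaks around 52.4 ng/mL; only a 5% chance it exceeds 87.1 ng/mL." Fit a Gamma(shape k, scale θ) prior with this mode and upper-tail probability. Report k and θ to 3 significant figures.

Gamma(k,θ) with k>1 has mode (k−1)θ, so θ = 52.4/(k−1).
Need P(X < 87.1) = 0.95 with θ tied to k this way. Start at k = 2, θ = 52.4: P(X<87.1) ≈ 0.495.
Too low — raise k to concentrate. Iterating converges to k ≈ 11.8.
Then θ = 52.4/(11.8−1) ≈ 4.84.

k ≈ 11.8, θ ≈ 4.84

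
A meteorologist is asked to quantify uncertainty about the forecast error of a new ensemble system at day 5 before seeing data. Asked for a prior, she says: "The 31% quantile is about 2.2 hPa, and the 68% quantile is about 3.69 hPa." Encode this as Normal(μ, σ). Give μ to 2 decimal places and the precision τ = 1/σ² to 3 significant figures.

μ = 2.97, τ = 0.418

The p-quantile of Normal(μ,σ) is μ + z_p·σ, with z_{0.31} = -0.4959 and z_{0.68} = 0.4677.
Eliminate σ: μ = (z₂·x₁ − z₁·x₂)/(z₂ − z₁) = (0.4677·2.2 − (-0.4959)·3.69)/0.9635 = 2.97.
Then σ = (x₂ − x₁)/(z₂ − z₁) = (3.69 − 2.2)/0.9635 = 1.55.
Precision τ = 1/σ² = 1/1.546² = 0.418.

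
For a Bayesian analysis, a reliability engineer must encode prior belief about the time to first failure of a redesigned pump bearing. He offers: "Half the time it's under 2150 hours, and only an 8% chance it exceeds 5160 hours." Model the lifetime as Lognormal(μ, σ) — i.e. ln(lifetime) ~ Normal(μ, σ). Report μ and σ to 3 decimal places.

μ ≈ 7.673, σ ≈ 0.623

If T ~ Lognormal(μ,σ) then ln T ~ Normal(μ,σ), so the p-quantile of ln T is μ + z_p·σ.
ln(2150) = 7.673 and ln(5160) = 8.549; z_{0.5} = 0, z_{0.92} = 1.405.
σ = (8.549 − 7.673)/(1.405 − (0)) = 0.623.
μ = 7.673 − (0)·0.623 = 7.673.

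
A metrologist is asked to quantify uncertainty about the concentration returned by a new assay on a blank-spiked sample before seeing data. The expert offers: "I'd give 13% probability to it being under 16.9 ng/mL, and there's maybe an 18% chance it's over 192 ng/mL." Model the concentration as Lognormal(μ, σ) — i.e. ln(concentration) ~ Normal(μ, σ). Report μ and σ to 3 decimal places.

μ ≈ 4.168, σ ≈ 1.190

If T ~ Lognormal(μ,σ) then ln T ~ Normal(μ,σ), so the p-quantile of ln T is μ + z_p·σ.
ln(16.9) = 2.827 and ln(192) = 5.257; z_{0.13} = -1.126, z_{0.82} = 0.9154.
σ = (5.257 − 2.827)/(0.9154 − (-1.126)) = 1.190.
μ = 2.827 − (-1.126)·1.190 = 4.168.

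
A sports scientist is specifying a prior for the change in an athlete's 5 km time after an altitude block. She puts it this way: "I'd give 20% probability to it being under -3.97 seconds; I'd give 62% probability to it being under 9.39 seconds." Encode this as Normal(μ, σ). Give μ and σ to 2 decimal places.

μ = 5.83, σ = 11.65

For Normal(μ,σ), the p-quantile is μ + z_p·σ. Here z_{0.2} = -0.8416, z_{0.62} = 0.3055.
So -3.97 = μ − 0.8416σ and 9.39 = μ + 0.3055σ.
Subtracting: σ = (9.39 − -3.97)/(0.3055 − (-0.8416)) = 11.65.
Then μ = -3.97 − (-0.8416)·11.65 = 5.83.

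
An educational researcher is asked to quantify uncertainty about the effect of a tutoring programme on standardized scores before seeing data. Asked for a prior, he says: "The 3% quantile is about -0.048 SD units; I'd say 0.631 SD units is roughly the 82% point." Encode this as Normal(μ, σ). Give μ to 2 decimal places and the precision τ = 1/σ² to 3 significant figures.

For Normal(μ,σ), the p-quantile is μ + z_p·σ. Here z_{0.03} = -1.881, z_{0.82} = 0.9154.
So -0.048 = μ − 1.881σ and 0.631 = μ + 0.9154σ.
Subtracting: σ = (0.631 − -0.048)/(0.9154 − (-1.881)) = 0.24.
Then μ = -0.048 − (-1.881)·0.24 = 0.41.
Precision τ = 1/σ² = 1/0.2428² = 17.

μ = 0.41, τ = 17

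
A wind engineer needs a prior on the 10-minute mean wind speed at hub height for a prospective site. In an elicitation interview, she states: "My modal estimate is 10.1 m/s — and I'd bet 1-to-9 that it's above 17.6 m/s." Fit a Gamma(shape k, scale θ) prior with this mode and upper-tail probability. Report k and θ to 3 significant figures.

Gamma(k,θ) with k>1 has mode (k−1)θ, so θ = 10.1/(k−1).
Need P(X < 17.6) = 0.9 with θ tied to k this way. Start at k = 2, θ = 10.1: P(X<17.6) ≈ 0.520.
Too low — raise k to concentrate. Iterating converges to k ≈ 7.15.
Then θ = 10.1/(7.15−1) ≈ 1.64.

k ≈ 7.15, θ ≈ 1.64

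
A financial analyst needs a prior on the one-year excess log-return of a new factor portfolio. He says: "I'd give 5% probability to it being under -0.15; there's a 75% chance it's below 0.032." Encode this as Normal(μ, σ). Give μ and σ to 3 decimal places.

The p-quantile of Normal(μ,σ) is μ + z_p·σ, with z_{0.05} = -1.645 and z_{0.75} = 0.6745.
Eliminate σ: μ = (z₂·x₁ − z₁·x₂)/(z₂ − z₁) = (0.6745·-0.15 − (-1.645)·0.032)/2.319 = -0.021.
Then σ = (x₂ − x₁)/(z₂ − z₁) = (0.032 − -0.15)/2.319 = 0.078.

μ = -0.021, σ = 0.078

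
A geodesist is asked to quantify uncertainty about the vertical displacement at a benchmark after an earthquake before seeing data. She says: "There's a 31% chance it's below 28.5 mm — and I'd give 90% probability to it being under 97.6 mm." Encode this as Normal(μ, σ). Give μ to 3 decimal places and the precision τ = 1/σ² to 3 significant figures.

μ = 47.777, τ = 0.000662

For Normal(μ,σ), the p-quantile is μ + z_p·σ. Here z_{0.31} = -0.4959, z_{0.9} = 1.282.
So 28.5 = μ − 0.4959σ and 97.6 = μ + 1.282σ.
Subtracting: σ = (97.6 − 28.5)/(1.282 − (-0.4959)) = 38.877.
Then μ = 28.5 − (-0.4959)·38.877 = 47.777.
Precision τ = 1/σ² = 1/38.88² = 0.000662.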